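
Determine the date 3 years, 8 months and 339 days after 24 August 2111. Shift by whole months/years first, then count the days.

March 28, 2116

Adding 3 years, 8 months and 339 days from August 24, 2111: first the month/year part, then the days.
+3 years → 2114; month 8 + 8 = 16, which is month 4 of year 2115 → April 2115.
Day 24 is valid in April, giving April 24, 2115.
Now add 339 days from April 24, 2115.
April has 30 days, so 30 − 24 = 6 days remain after April 24, 2115; 339 − 6 = 333 left.
May 2115 has 31 days: 333 − 31 = 302 left.
June 2115 has 30 days: 302 − 30 = 272 left.
July 2115 has 31 days: 272 − 31 = 241 left.
August 2115 has 31 days: 241 − 31 = 210 left.
September 2115 has 30 days: 210 − 30 = 180 left.
October 2115 has 31 days: 180 − 31 = 149 left.
November 2115 has 30 days: 149 − 30 = 119 left.
December 2115 has 31 days: 119 − 31 = 88 left.
January 2116 has 31 days: 88 − 31 = 57 left.
February 2116 has 29 days (2116 is a leap year): 57 − 29 = 28 left.
28 days into March 2116 → March 28, 2116.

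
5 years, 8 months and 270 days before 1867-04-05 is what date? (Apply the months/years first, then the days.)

November 8, 1860

Subtracting 5 years, 8 months and 270 days from April 5, 1867: first the month/year part, then the days.
-5 years → 1862; month 4 − 8 = -4, which is month 8 of year 1861 → August 1861.
Day 5 is valid in August, giving August 5, 1861.
Now subtract 270 days from August 5, 1861.
Going back 5 days from August 5, 1861 reaches the end of the previous month; 270 − 5 = 265 left.
July 1861 has 31 days: 265 − 31 = 234 left.
June 1861 has 30 days: 234 − 30 = 204 left.
May 1861 has 31 days: 204 − 31 = 173 left.
April 1861 has 30 days: 173 − 30 = 143 left.
March 1861 has 31 days: 143 − 31 = 112 left.
February 1861 has 28 days (1861 is not a leap year): 112 − 28 = 84 left.
January 1861 has 31 days: 84 − 31 = 53 left.
December 1860 has 31 days: 53 − 31 = 22 left.
November 1860 has 30 days; 30 − 22 = 8 → November 8, 1860.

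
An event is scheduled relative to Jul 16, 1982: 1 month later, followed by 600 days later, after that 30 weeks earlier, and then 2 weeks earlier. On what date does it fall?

August 27, 1983

Counting forward 1 month from July 16, 1982:
month 7 + 1 = 8 → August 1982.
Day 16 is valid in August, giving August 16, 1982.
Adding 600 days from August 16, 1982:
August has 31 days, so 31 − 16 = 15 days remain after August 16, 1982; 600 − 15 = 585 left.
September 1982 has 30 days: 585 − 30 = 555 left.
October 1982 has 31 days: 555 − 31 = 524 left.
November 1982 has 30 days: 524 − 30 = 494 left.
December 1982 has 31 days: 494 − 31 = 463 left.
January 1983 has 31 days: 463 − 31 = 432 left.
February 1983 has 28 days (1983 is not a leap year): 432 − 28 = 404 left.
March 1983 has 31 days: 404 − 31 = 373 left.
April 1983 has 30 days: 373 − 30 = 343 left.
May 1983 has 31 days: 343 − 31 = 312 left.
June 1983 has 30 days: 312 − 30 = 282 left.
July 1983 has 31 days: 282 − 31 = 251 left.
August 1983 has 31 days: 251 − 31 = 220 left.
September 1983 has 30 days: 220 − 30 = 190 left.
October 1983 has 31 days: 190 − 31 = 159 left.
November 1983 has 30 days: 159 − 30 = 129 left.
December 1983 has 31 days: 129 − 31 = 98 left.
January 1984 has 31 days: 98 − 31 = 67 left.
February 1984 has 29 days (1984 is a leap year): 67 − 29 = 38 left.
March 1984 has 31 days: 38 − 31 = 7 left.
7 days into April 1984 → April 7, 1984.
Counting back 30 weeks (= 210 days) from April 7, 1984:
Going back 7 days from April 7, 1984 reaches the end of the previous month; 210 − 7 = 203 left.
March 1984 has 31 days: 203 − 31 = 172 left.
February 1984 has 29 days (1984 is a leap year): 172 − 29 = 143 left.
January 1984 has 31 days: 143 − 31 = 112 left.
December 1983 has 31 days: 112 − 31 = 81 left.
November 1983 has 30 days: 81 − 30 = 51 left.
October 1983 has 31 days: 51 − 31 = 20 left.
September 1983 has 30 days; 30 − 20 = 10 → September 10, 1983.
Subtracting 2 weeks (= 14 days) from September 10, 1983:
Going back 10 days from September 10, 1983 reaches the end of the previous month; 14 − 10 = 4 left.
August 1983 has 31 days; 31 − 4 = 27 → August 27, 1983.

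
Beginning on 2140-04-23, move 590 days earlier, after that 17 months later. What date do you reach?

February 11, 2140

Going back 590 days from April 23, 2140:
Going back 23 days from April 23, 2140 reaches the end of the previous month; 590 − 23 = 567 left.
March 2140 has 31 days: 567 − 31 = 536 left.
February 2140 has 29 days (2140 is a leap year): 536 − 29 = 507 left.
January 2140 has 31 days: 507 − 31 = 476 left.
December 2139 has 31 days: 476 − 31 = 445 left.
November 2139 has 30 days: 445 − 30 = 415 left.
October 2139 has 31 days: 415 − 31 = 384 left.
September 2139 has 30 days: 384 − 30 = 354 left.
August 2139 has 31 days: 354 − 31 = 323 left.
July 2139 has 31 days: 323 − 31 = 292 left.
June 2139 has 30 days: 292 − 30 = 262 left.
May 2139 has 31 days: 262 − 31 = 231 left.
April 2139 has 30 days: 231 − 30 = 201 left.
March 2139 has 31 days: 201 − 31 = 170 left.
February 2139 has 28 days (2139 is not a leap year): 170 − 28 = 142 left.
January 2139 has 31 days: 142 − 31 = 111 left.
December 2138 has 31 days: 111 − 31 = 80 left.
November 2138 has 30 days: 80 − 30 = 50 left.
October 2138 has 31 days: 50 − 31 = 19 left.
September 2138 has 30 days; 30 − 19 = 11 → September 11, 2138.
Adding 17 months from September 11, 2138:
month 9 + 17 = 26, which is month 2 of year 2140 → February 2140.
Day 11 is valid in February, giving February 11, 2140.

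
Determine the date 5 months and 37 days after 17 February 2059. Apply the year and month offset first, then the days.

August 23, 2059

Adding 5 months and 37 days from February 17, 2059: first the month/year part, then the days.
month 2 + 5 = 7 → July 2059.
Day 17 is valid in July, giving July 17, 2059.
Now add 37 days from July 17, 2059.
July has 31 days, so 31 − 17 = 14 days remain after July 17, 2059; 37 − 14 = 23 left.
23 days into August 2059 → August 23, 2059.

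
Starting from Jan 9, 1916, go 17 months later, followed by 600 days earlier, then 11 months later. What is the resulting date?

September 18, 1916

Adding 17 months from January 9, 1916:
month 1 + 17 = 18, which is month 6 of year 1917 → June 1917.
Day 9 is valid in June, giving June 9, 1917.
Subtracting 600 days from June 9, 1917:
Going back 9 days from June 9, 1917 reaches the end of the previous month; 600 − 9 = 591 left.
May 1917 has 31 days: 591 − 31 = 560 left.
April 1917 has 30 days: 560 − 30 = 530 left.
March 1917 has 31 days: 530 − 31 = 499 left.
February 1917 has 28 days (1917 is not a leap year): 499 − 28 = 471 left.
January 1917 has 31 days: 471 − 31 = 440 left.
December 1916 has 31 days: 440 − 31 = 409 left.
November 1916 has 30 days: 409 − 30 = 379 left.
October 1916 has 31 days: 379 − 31 = 348 left.
September 1916 has 30 days: 348 − 30 = 318 left.
August 1916 has 31 days: 318 − 31 = 287 left.
July 1916 has 31 days: 287 − 31 = 256 left.
June 1916 has 30 days: 256 − 30 = 226 left.
May 1916 has 31 days: 226 − 31 = 195 left.
April 1916 has 30 days: 195 − 30 = 165 left.
March 1916 has 31 days: 165 − 31 = 134 left.
February 1916 has 29 days (1916 is a leap year): 134 − 29 = 105 left.
January 1916 has 31 days: 105 − 31 = 74 left.
December 1915 has 31 days: 74 − 31 = 43 left.
November 1915 has 30 days: 43 − 30 = 13 left.
October 1915 has 31 days; 31 − 13 = 18 → October 18, 1915.
Advancing 11 months from October 18, 1915:
month 10 + 11 = 21, which is month 9 of year 1916 → September 1916.
Day 18 is valid in September, giving September 18, 1916.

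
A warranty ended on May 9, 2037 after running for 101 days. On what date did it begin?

Counting back 101 days from May 9, 2037.
Going back 9 days from May 9, 2037 reaches the end of the previous month; 101 − 9 = 92 left.
April 2037 has 30 days: 92 − 30 = 62 left.
March 2037 has 31 days: 62 − 31 = 31 left.
February 2037 has 28 days (2037 is not a leap year): 31 − 28 = 3 left.
January 2037 has 31 days; 31 − 3 = 28 → January 28, 2037.

January 28, 2037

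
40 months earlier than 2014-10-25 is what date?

Going back 40 months from October 25, 2014.
month 10 − 40 = -30, which is month 6 of year 2011 → June 2011.
Day 25 is valid in June, giving June 25, 2011.

June 25, 2011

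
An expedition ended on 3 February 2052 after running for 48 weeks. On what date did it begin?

Subtracting 48 weeks = 336 days from February 3, 2052.
Going back 3 days from February 3, 2052 reaches the end of the previous month; 336 − 3 = 333 left.
January 2052 has 31 days: 333 − 31 = 302 left.
December 2051 has 31 days: 302 − 31 = 271 left.
November 2051 has 30 days: 271 − 30 = 241 left.
October 2051 has 31 days: 241 − 31 = 210 left.
September 2051 has 30 days: 210 − 30 = 180 left.
August 2051 has 31 days: 180 − 31 = 149 left.
July 2051 has 31 days: 149 − 31 = 118 left.
June 2051 has 30 days: 118 − 30 = 88 left.
May 2051 has 31 days: 88 − 31 = 57 left.
April 2051 has 30 days: 57 − 30 = 27 left.
March 2051 has 31 days; 31 − 27 = 4 → March 4, 2051.

March 4, 2051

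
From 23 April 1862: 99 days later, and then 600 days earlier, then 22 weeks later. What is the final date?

Adding 99 days from April 23, 1862:
April has 30 days, so 30 − 23 = 7 days remain after April 23, 1862; 99 − 7 = 92 left.
May 1862 has 31 days: 92 − 31 = 61 left.
June 1862 has 30 days: 61 − 30 = 31 left.
31 days into July 1862 → July 31, 1862.
Going back 600 days from July 31, 1862:
Going back 31 days from July 31, 1862 reaches the end of the previous month; 600 − 31 = 569 left.
June 1862 has 30 days: 569 − 30 = 539 left.
May 1862 has 31 days: 539 − 31 = 508 left.
April 1862 has 30 days: 508 − 30 = 478 left.
March 1862 has 31 days: 478 − 31 = 447 left.
February 1862 has 28 days (1862 is not a leap year): 447 − 28 = 419 left.
January 1862 has 31 days: 419 − 31 = 388 left.
December 1861 has 31 days: 388 − 31 = 357 left.
November 1861 has 30 days: 357 − 30 = 327 left.
October 1861 has 31 days: 327 − 31 = 296 left.
September 1861 has 30 days: 296 − 30 = 266 left.
August 1861 has 31 days: 266 − 31 = 235 left.
July 1861 has 31 days: 235 − 31 = 204 left.
June 1861 has 30 days: 204 − 30 = 174 left.
May 1861 has 31 days: 174 − 31 = 143 left.
April 1861 has 30 days: 143 − 30 = 113 left.
March 1861 has 31 days: 113 − 31 = 82 left.
February 1861 has 28 days (1861 is not a leap year): 82 − 28 = 54 left.
January 1861 has 31 days: 54 − 31 = 23 left.
December 1860 has 31 days; 31 − 23 = 8 → December 8, 1860.
Advancing 22 weeks (= 154 days) from December 8, 1860:
December has 31 days, so 31 − 8 = 23 days remain after December 8, 1860; 154 − 23 = 131 left.
January 1861 has 31 days: 131 − 31 = 100 left.
February 1861 has 28 days (1861 is not a leap year): 100 − 28 = 72 left.
March 1861 has 31 days: 72 − 31 = 41 left.
April 1861 has 30 days: 41 − 30 = 11 left.
11 days into May 1861 → May 11, 1861.

May 11, 1861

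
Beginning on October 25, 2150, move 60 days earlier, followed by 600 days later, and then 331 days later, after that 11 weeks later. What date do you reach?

May 30, 2153

Counting back 60 days from October 25, 2150:
Going back 25 days from October 25, 2150 reaches the end of the previous month; 60 − 25 = 35 left.
September 2150 has 30 days: 35 − 30 = 5 left.
August 2150 has 31 days; 31 − 5 = 26 → August 26, 2150.
Adding 600 days from August 26, 2150:
August has 31 days, so 31 − 26 = 5 days remain after August 26, 2150; 600 − 5 = 595 left.
September 2150 has 30 days: 595 − 30 = 565 left.
October 2150 has 31 days: 565 − 31 = 534 left.
November 2150 has 30 days: 534 − 30 = 504 left.
December 2150 has 31 days: 504 − 31 = 473 left.
January 2151 has 31 days: 473 − 31 = 442 left.
February 2151 has 28 days (2151 is not a leap year): 442 − 28 = 414 left.
March 2151 has 31 days: 414 − 31 = 383 left.
April 2151 has 30 days: 383 − 30 = 353 left.
May 2151 has 31 days: 353 − 31 = 322 left.
June 2151 has 30 days: 322 − 30 = 292 left.
July 2151 has 31 days: 292 − 31 = 261 left.
August 2151 has 31 days: 261 − 31 = 230 left.
September 2151 has 30 days: 230 − 30 = 200 left.
October 2151 has 31 days: 200 − 31 = 169 left.
November 2151 has 30 days: 169 − 30 = 139 left.
December 2151 has 31 days: 139 − 31 = 108 left.
January 2152 has 31 days: 108 − 31 = 77 left.
February 2152 has 29 days (2152 is a leap year): 77 − 29 = 48 left.
March 2152 has 31 days: 48 − 31 = 17 left.
17 days into April 2152 → April 17, 2152.
Advancing 331 days from April 17, 2152:
April has 30 days, so 30 − 17 = 13 days remain after April 17, 2152; 331 − 13 = 318 left.
May 2152 has 31 days: 318 − 31 = 287 left.
June 2152 has 30 days: 287 − 30 = 257 left.
July 2152 has 31 days: 257 − 31 = 226 left.
August 2152 has 31 days: 226 − 31 = 195 left.
September 2152 has 30 days: 195 − 30 = 165 left.
October 2152 has 31 days: 165 − 31 = 134 left.
November 2152 has 30 days: 134 − 30 = 104 left.
December 2152 has 31 days: 104 − 31 = 73 left.
January 2153 has 31 days: 73 − 31 = 42 left.
February 2153 has 28 days (2153 is not a leap year): 42 − 28 = 14 left.
14 days into March 2153 → March 14, 2153.
Counting forward 11 weeks (= 77 days) from March 14, 2153:
March has 31 days, so 31 − 14 = 17 days remain after March 14, 2153; 77 − 17 = 60 left.
April 2153 has 30 days: 60 − 30 = 30 left.
30 days into May 2153 → May 30, 2153.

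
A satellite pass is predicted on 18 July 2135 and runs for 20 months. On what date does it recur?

Adding 20 months from July 18, 2135.
month 7 + 20 = 27, which is month 3 of year 2137 → March 2137.
Day 18 is valid in March, giving March 18, 2137.

March 18, 2137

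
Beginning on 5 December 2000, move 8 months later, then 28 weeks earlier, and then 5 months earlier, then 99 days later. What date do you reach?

November 28, 2000

Advancing 8 months from December 5, 2000:
month 12 + 8 = 20, which is month 8 of year 2001 → August 2001.
Day 5 is valid in August, giving August 5, 2001.
Going back 28 weeks (= 196 days) from August 5, 2001:
Going back 5 days from August 5, 2001 reaches the end of the previous month; 196 − 5 = 191 left.
July 2001 has 31 days: 191 − 31 = 160 left.
June 2001 has 30 days: 160 − 30 = 130 left.
May 2001 has 31 days: 130 − 31 = 99 left.
April 2001 has 30 days: 99 − 30 = 69 left.
March 2001 has 31 days: 69 − 31 = 38 left.
February 2001 has 28 days (2001 is not a leap year): 38 − 28 = 10 left.
January 2001 has 31 days; 31 − 10 = 21 → January 21, 2001.
Subtracting 5 months from January 21, 2001:
month 1 − 5 = -4, which is month 8 of year 2000 → August 2000.
Day 21 is valid in August, giving August 21, 2000.
Adding 99 days from August 21, 2000:
August has 31 days, so 31 − 21 = 10 days remain after August 21, 2000; 99 − 10 = 89 left.
September 2000 has 30 days: 89 − 30 = 59 left.
October 2000 has 31 days: 59 − 31 = 28 left.
28 days into November 2000 → November 28, 2000.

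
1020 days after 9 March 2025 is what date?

Adding 1020 days from March 9, 2025.
March has 31 days, so 31 − 9 = 22 days remain after March 9, 2025; 1020 − 22 = 998 left.
April 2025 has 30 days: 998 − 30 = 968 left.
May 2025 has 31 days: 968 − 31 = 937 left.
June 2025 has 30 days: 937 − 30 = 907 left.
July 2025 has 31 days: 907 − 31 = 876 left.
August 2025 has 31 days: 876 − 31 = 845 left.
September 2025 has 30 days: 845 − 30 = 815 left.
October 2025 has 31 days: 815 − 31 = 784 left.
November 2025 has 30 days: 784 − 30 = 754 left.
December 2025 has 31 days: 754 − 31 = 723 left.
January 2026 has 31 days: 723 − 31 = 692 left.
February 2026 has 28 days (2026 is not a leap year): 692 − 28 = 664 left.
March 2026 has 31 days: 664 − 31 = 633 left.
April 2026 has 30 days: 633 − 30 = 603 left.
May 2026 has 31 days: 603 − 31 = 572 left.
June 2026 has 30 days: 572 − 30 = 542 left.
July 2026 has 31 days: 542 − 31 = 511 left.
August 2026 has 31 days: 511 − 31 = 480 left.
September 2026 has 30 days: 480 − 30 = 450 left.
October 2026 has 31 days: 450 − 31 = 419 left.
November 2026 has 30 days: 419 − 30 = 389 left.
December 2026 has 31 days: 389 − 31 = 358 left.
January 2027 has 31 days: 358 − 31 = 327 left.
February 2027 has 28 days (2027 is not a leap year): 327 − 28 = 299 left.
March 2027 has 31 days: 299 − 31 = 268 left.
April 2027 has 30 days: 268 − 30 = 238 left.
May 2027 has 31 days: 238 − 31 = 207 left.
June 2027 has 30 days: 207 − 30 = 177 left.
July 2027 has 31 days: 177 − 31 = 146 left.
August 2027 has 31 days: 146 − 31 = 115 left.
September 2027 has 30 days: 115 − 30 = 85 left.
October 2027 has 31 days: 85 − 31 = 54 left.
November 2027 has 30 days: 54 − 30 = 24 left.
24 days into December 2027 → December 24, 2027.

December 24, 2027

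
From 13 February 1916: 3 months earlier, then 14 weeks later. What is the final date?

February 19, 1916

Subtracting 3 months from February 13, 1916:
month 2 − 3 = -1, which is month 11 of year 1915 → November 1915.
Day 13 is valid in November, giving November 13, 1915.
Advancing 14 weeks (= 98 days) from November 13, 1915:
November has 30 days, so 30 − 13 = 17 days remain after November 13, 1915; 98 − 17 = 81 left.
December 1915 has 31 days: 81 − 31 = 50 left.
January 1916 has 31 days: 50 − 31 = 19 left.
19 days into February 1916 → February 19, 1916.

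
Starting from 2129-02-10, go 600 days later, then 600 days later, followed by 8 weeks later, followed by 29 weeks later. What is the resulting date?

Counting forward 600 days from February 10, 2129:
February has 28 days, so 28 − 10 = 18 days remain after February 10, 2129; 600 − 18 = 582 left.
March 2129 has 31 days: 582 − 31 = 551 left.
April 2129 has 30 days: 551 − 30 = 521 left.
May 2129 has 31 days: 521 − 31 = 490 left.
June 2129 has 30 days: 490 − 30 = 460 left.
July 2129 has 31 days: 460 − 31 = 429 left.
August 2129 has 31 days: 429 − 31 = 398 left.
September 2129 has 30 days: 398 − 30 = 368 left.
October 2129 has 31 days: 368 − 31 = 337 left.
November 2129 has 30 days: 337 − 30 = 307 left.
December 2129 has 31 days: 307 − 31 = 276 left.
January 2130 has 31 days: 276 − 31 = 245 left.
February 2130 has 28 days (2130 is not a leap year): 245 − 28 = 217 left.
March 2130 has 31 days: 217 − 31 = 186 left.
April 2130 has 30 days: 186 − 30 = 156 left.
May 2130 has 31 days: 156 − 31 = 125 left.
June 2130 has 30 days: 125 − 30 = 95 left.
July 2130 has 31 days: 95 − 31 = 64 left.
August 2130 has 31 days: 64 − 31 = 33 left.
September 2130 has 30 days: 33 − 30 = 3 left.
3 days into October 2130 → October 3, 2130.
Counting forward 600 days from October 3, 2130:
October has 31 days, so 31 − 3 = 28 days remain after October 3, 2130; 600 − 28 = 572 left.
November 2130 has 30 days: 572 − 30 = 542 left.
December 2130 has 31 days: 542 − 31 = 511 left.
January 2131 has 31 days: 511 − 31 = 480 left.
February 2131 has 28 days (2131 is not a leap year): 480 − 28 = 452 left.
March 2131 has 31 days: 452 − 31 = 421 left.
April 2131 has 30 days: 421 − 30 = 391 left.
May 2131 has 31 days: 391 − 31 = 360 left.
June 2131 has 30 days: 360 − 30 = 330 left.
July 2131 has 31 days: 330 − 31 = 299 left.
August 2131 has 31 days: 299 − 31 = 268 left.
September 2131 has 30 days: 268 − 30 = 238 left.
October 2131 has 31 days: 238 − 31 = 207 left.
November 2131 has 30 days: 207 − 30 = 177 left.
December 2131 has 31 days: 177 − 31 = 146 left.
January 2132 has 31 days: 146 − 31 = 115 left.
February 2132 has 29 days (2132 is a leap year): 115 − 29 = 86 left.
March 2132 has 31 days: 86 − 31 = 55 left.
April 2132 has 30 days: 55 − 30 = 25 left.
25 days into May 2132 → May 25, 2132.
Adding 8 weeks (= 56 days) from May 25, 2132:
May has 31 days, so 31 − 25 = 6 days remain after May 25, 2132; 56 − 6 = 50 left.
June 2132 has 30 days: 50 − 30 = 20 left.
20 days into July 2132 → July 20, 2132.
Adding 29 weeks (= 203 days) from July 20, 2132:
July has 31 days, so 31 − 20 = 11 days remain after July 20, 2132; 203 − 11 = 192 left.
August 2132 has 31 days: 192 − 31 = 161 left.
September 2132 has 30 days: 161 − 30 = 131 left.
October 2132 has 31 days: 131 − 31 = 100 left.
November 2132 has 30 days: 100 − 30 = 70 left.
December 2132 has 31 days: 70 − 31 = 39 left.
January 2133 has 31 days: 39 − 31 = 8 left.
8 days into February 2133 → February 8, 2133.

February 8, 2133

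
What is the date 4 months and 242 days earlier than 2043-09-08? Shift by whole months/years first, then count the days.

Going back 4 months and 242 days from September 8, 2043: first the month/year part, then the days.
month 9 − 4 = 5 → May 2043.
Day 8 is valid in May, giving May 8, 2043.
Now subtract 242 days from May 8, 2043.
Going back 8 days from May 8, 2043 reaches the end of the previous month; 242 − 8 = 234 left.
April 2043 has 30 days: 234 − 30 = 204 left.
March 2043 has 31 days: 204 − 31 = 173 left.
February 2043 has 28 days (2043 is not a leap year): 173 − 28 = 145 left.
January 2043 has 31 days: 145 − 31 = 114 left.
December 2042 has 31 days: 114 − 31 = 83 left.
November 2042 has 30 days: 83 − 30 = 53 left.
October 2042 has 31 days: 53 − 31 = 22 left.
September 2042 has 30 days; 30 − 22 = 8 → September 8, 2042.

September 8, 2042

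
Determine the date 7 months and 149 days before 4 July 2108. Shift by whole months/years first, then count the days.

Counting back 7 months and 149 days from July 4, 2108: first the month/year part, then the days.
month 7 − 7 = 0, which is month 12 of year 2107 → December 2107.
Day 4 is valid in December, giving December 4, 2107.
Now subtract 149 days from December 4, 2107.
Going back 4 days from December 4, 2107 reaches the end of the previous month; 149 − 4 = 145 left.
November 2107 has 30 days: 145 − 30 = 115 left.
October 2107 has 31 days: 115 − 31 = 84 left.
September 2107 has 30 days: 84 − 30 = 54 left.
August 2107 has 31 days: 54 − 31 = 23 left.
July 2107 has 31 days; 31 − 23 = 8 → July 8, 2107.

July 8, 2107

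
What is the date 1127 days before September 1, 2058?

Counting back 1127 days from September 1, 2058.
Going back 1 day from September 1, 2058 reaches the end of the previous month; 1127 − 1 = 1126 left.
August 2058 has 31 days: 1126 − 31 = 1095 left.
July 2058 has 31 days: 1095 − 31 = 1064 left.
June 2058 has 30 days: 1064 − 30 = 1034 left.
May 2058 has 31 days: 1034 − 31 = 1003 left.
April 2058 has 30 days: 1003 − 30 = 973 left.
March 2058 has 31 days: 973 − 31 = 942 left.
February 2058 has 28 days (2058 is not a leap year): 942 − 28 = 914 left.
January 2058 has 31 days: 914 − 31 = 883 left.
December 2057 has 31 days: 883 − 31 = 852 left.
November 2057 has 30 days: 852 − 30 = 822 left.
October 2057 has 31 days: 822 − 31 = 791 left.
September 2057 has 30 days: 791 − 30 = 761 left.
August 2057 has 31 days: 761 − 31 = 730 left.
July 2057 has 31 days: 730 − 31 = 699 left.
June 2057 has 30 days: 699 − 30 = 669 left.
May 2057 has 31 days: 669 − 31 = 638 left.
April 2057 has 30 days: 638 − 30 = 608 left.
March 2057 has 31 days: 608 − 31 = 577 left.
February 2057 has 28 days (2057 is not a leap year): 577 − 28 = 549 left.
January 2057 has 31 days: 549 − 31 = 518 left.
December 2056 has 31 days: 518 − 31 = 487 left.
November 2056 has 30 days: 487 − 30 = 457 left.
October 2056 has 31 days: 457 − 31 = 426 left.
September 2056 has 30 days: 426 − 30 = 396 left.
August 2056 has 31 days: 396 − 31 = 365 left.
July 2056 has 31 days: 365 − 31 = 334 left.
June 2056 has 30 days: 334 − 30 = 304 left.
May 2056 has 31 days: 304 − 31 = 273 left.
April 2056 has 30 days: 273 − 30 = 243 left.
March 2056 has 31 days: 243 − 31 = 212 left.
February 2056 has 29 days (2056 is a leap year): 212 − 29 = 183 left.
January 2056 has 31 days: 183 − 31 = 152 left.
December 2055 has 31 days: 152 − 31 = 121 left.
November 2055 has 30 days: 121 − 30 = 91 left.
October 2055 has 31 days: 91 − 31 = 60 left.
September 2055 has 30 days: 60 − 30 = 30 left.
August 2055 has 31 days; 31 − 30 = 1 → August 1, 2055.

August 1, 2055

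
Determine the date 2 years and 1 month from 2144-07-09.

August 9, 2146

Counting forward 2 years and 1 month from July 9, 2144.
+2 years → 2146; month 7 + 1 = 8 → August 2146.
Day 9 is valid in August, giving August 9, 2146.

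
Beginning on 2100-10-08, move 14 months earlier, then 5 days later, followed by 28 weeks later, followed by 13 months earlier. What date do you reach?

Subtracting 14 months from October 8, 2100:
month 10 − 14 = -4, which is month 8 of year 2099 → August 2099.
Day 8 is valid in August, giving August 8, 2099.
Counting forward 5 days from August 8, 2099:
August has 31 days; 8 + 5 = 13, still in August.
Counting forward 28 weeks (= 196 days) from August 13, 2099:
August has 31 days, so 31 − 13 = 18 days remain after August 13, 2099; 196 − 18 = 178 left.
September 2099 has 30 days: 178 − 30 = 148 left.
October 2099 has 31 days: 148 − 31 = 117 left.
November 2099 has 30 days: 117 − 30 = 87 left.
December 2099 has 31 days: 87 − 31 = 56 left.
January 2100 has 31 days: 56 − 31 = 25 left.
25 days into February 2100 → February 25, 2100.
Subtracting 13 months from February 25, 2100:
month 2 − 13 = -11, which is month 1 of year 2099 → January 2099.
Day 25 is valid in January, giving January 25, 2099.

January 25, 2099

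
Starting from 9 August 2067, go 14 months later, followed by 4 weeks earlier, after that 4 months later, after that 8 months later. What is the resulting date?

September 11, 2069

Counting forward 14 months from August 9, 2067:
month 8 + 14 = 22, which is month 10 of year 2068 → October 2068.
Day 9 is valid in October, giving October 9, 2068.
Going back 4 weeks (= 28 days) from October 9, 2068:
Going back 9 days from October 9, 2068 reaches the end of the previous month; 28 − 9 = 19 left.
September 2068 has 30 days; 30 − 19 = 11 → September 11, 2068.
Counting forward 4 months from September 11, 2068:
month 9 + 4 = 13, which is month 1 of year 2069 → January 2069.
Day 11 is valid in January, giving January 11, 2069.
Counting forward 8 months from January 11, 2069:
month 1 + 8 = 9 → September 2069.
Day 11 is valid in September, giving September 11, 2069.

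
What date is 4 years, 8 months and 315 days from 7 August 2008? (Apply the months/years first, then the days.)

February 16, 2014

Counting forward 4 years, 8 months and 315 days from August 7, 2008: first the month/year part, then the days.
+4 years → 2012; month 8 + 8 = 16, which is month 4 of year 2013 → April 2013.
Day 7 is valid in April, giving April 7, 2013.
Now add 315 days from April 7, 2013.
April has 30 days, so 30 − 7 = 23 days remain after April 7, 2013; 315 − 23 = 292 left.
May 2013 has 31 days: 292 − 31 = 261 left.
June 2013 has 30 days: 261 − 30 = 231 left.
July 2013 has 31 days: 231 − 31 = 200 left.
August 2013 has 31 days: 200 − 31 = 169 left.
September 2013 has 30 days: 169 − 30 = 139 left.
October 2013 has 31 days: 139 − 31 = 108 left.
November 2013 has 30 days: 108 − 30 = 78 left.
December 2013 has 31 days: 78 − 31 = 47 left.
January 2014 has 31 days: 47 − 31 = 16 left.
16 days into February 2014 → February 16, 2014.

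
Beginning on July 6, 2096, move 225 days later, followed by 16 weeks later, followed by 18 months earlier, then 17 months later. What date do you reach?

May 8, 2097

Counting forward 225 days from July 6, 2096:
July has 31 days, so 31 − 6 = 25 days remain after July 6, 2096; 225 − 25 = 200 left.
August 2096 has 31 days: 200 − 31 = 169 left.
September 2096 has 30 days: 169 − 30 = 139 left.
October 2096 has 31 days: 139 − 31 = 108 left.
November 2096 has 30 days: 108 − 30 = 78 left.
December 2096 has 31 days: 78 − 31 = 47 left.
January 2097 has 31 days: 47 − 31 = 16 left.
16 days into February 2097 → February 16, 2097.
Adding 16 weeks (= 112 days) from February 16, 2097:
February has 28 days, so 28 − 16 = 12 days remain after February 16, 2097; 112 − 12 = 100 left.
March 2097 has 31 days: 100 − 31 = 69 left.
April 2097 has 30 days: 69 − 30 = 39 left.
May 2097 has 31 days: 39 − 31 = 8 left.
8 days into June 2097 → June 8, 2097.
Counting back 18 months from June 8, 2097:
month 6 − 18 = -12, which is month 12 of year 2095 → December 2095.
Day 8 is valid in December, giving December 8, 2095.
Advancing 17 months from December 8, 2095:
month 12 + 17 = 29, which is month 5 of year 2097 → May 2097.
Day 8 is valid in May, giving May 8, 2097.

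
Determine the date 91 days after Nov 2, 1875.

Advancing 91 days from November 2, 1875.
November has 30 days, so 30 − 2 = 28 days remain after November 2, 1875; 91 − 28 = 63 left.
December 1875 has 31 days: 63 − 31 = 32 left.
January 1876 has 31 days: 32 − 31 = 1 left.
1 day into February 1876 → February 1, 1876.

February 1, 1876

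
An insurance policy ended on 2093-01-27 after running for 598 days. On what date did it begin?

Counting back 598 days from January 27, 2093.
Going back 27 days from January 27, 2093 reaches the end of the previous month; 598 − 27 = 571 left.
December 2092 has 31 days: 571 − 31 = 540 left.
November 2092 has 30 days: 540 − 30 = 510 left.
October 2092 has 31 days: 510 − 31 = 479 left.
September 2092 has 30 days: 479 − 30 = 449 left.
August 2092 has 31 days: 449 − 31 = 418 left.
July 2092 has 31 days: 418 − 31 = 387 left.
June 2092 has 30 days: 387 − 30 = 357 left.
May 2092 has 31 days: 357 − 31 = 326 left.
April 2092 has 30 days: 326 − 30 = 296 left.
March 2092 has 31 days: 296 − 31 = 265 left.
February 2092 has 29 days (2092 is a leap year): 265 − 29 = 236 left.
January 2092 has 31 days: 236 − 31 = 205 left.
December 2091 has 31 days: 205 − 31 = 174 left.
November 2091 has 30 days: 174 − 30 = 144 left.
October 2091 has 31 days: 144 − 31 = 113 left.
September 2091 has 30 days: 113 − 30 = 83 left.
August 2091 has 31 days: 83 − 31 = 52 left.
July 2091 has 31 days: 52 − 31 = 21 left.
June 2091 has 30 days; 30 − 21 = 9 → June 9, 2091.

June 9, 2091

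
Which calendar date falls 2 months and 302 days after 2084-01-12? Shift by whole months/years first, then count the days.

January 8, 2085

Adding 2 months and 302 days from January 12, 2084: first the month/year part, then the days.
month 1 + 2 = 3 → March 2084.
Day 12 is valid in March, giving March 12, 2084.
Now add 302 days from March 12, 2084.
March has 31 days, so 31 − 12 = 19 days remain after March 12, 2084; 302 − 19 = 283 left.
April 2084 has 30 days: 283 − 30 = 253 left.
May 2084 has 31 days: 253 − 31 = 222 left.
June 2084 has 30 days: 222 − 30 = 192 left.
July 2084 has 31 days: 192 − 31 = 161 left.
August 2084 has 31 days: 161 − 31 = 130 left.
September 2084 has 30 days: 130 − 30 = 100 left.
October 2084 has 31 days: 100 − 31 = 69 left.
November 2084 has 30 days: 69 − 30 = 39 left.
December 2084 has 31 days: 39 − 31 = 8 left.
8 days into January 2085 → January 8, 2085.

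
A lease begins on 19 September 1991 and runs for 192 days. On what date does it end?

Adding 192 days from September 19, 1991.
September has 30 days, so 30 − 19 = 11 days remain after September 19, 1991; 192 − 11 = 181 left.
October 1991 has 31 days: 181 − 31 = 150 left.
November 1991 has 30 days: 150 − 30 = 120 left.
December 1991 has 31 days: 120 − 31 = 89 left.
January 1992 has 31 days: 89 − 31 = 58 left.
February 1992 has 29 days (1992 is a leap year): 58 − 29 = 29 left.
29 days into March 1992 → March 29, 1992.

March 29, 1992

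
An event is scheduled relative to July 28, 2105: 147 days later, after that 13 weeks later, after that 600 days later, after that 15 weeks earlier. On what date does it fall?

Adding 147 days from July 28, 2105:
July has 31 days, so 31 − 28 = 3 days remain after July 28, 2105; 147 − 3 = 144 left.
August 2105 has 31 days: 144 − 31 = 113 left.
September 2105 has 30 days: 113 − 30 = 83 left.
October 2105 has 31 days: 83 − 31 = 52 left.
November 2105 has 30 days: 52 − 30 = 22 left.
22 days into December 2105 → December 22, 2105.
Advancing 13 weeks (= 91 days) from December 22, 2105:
December has 31 days, so 31 − 22 = 9 days remain after December 22, 2105; 91 − 9 = 82 left.
January 2106 has 31 days: 82 − 31 = 51 left.
February 2106 has 28 days (2106 is not a leap year): 51 − 28 = 23 left.
23 days into March 2106 → March 23, 2106.
Counting forward 600 days from March 23, 2106:
March has 31 days, so 31 − 23 = 8 days remain after March 23, 2106; 600 − 8 = 592 left.
April 2106 has 30 days: 592 − 30 = 562 left.
May 2106 has 31 days: 562 − 31 = 531 left.
June 2106 has 30 days: 531 − 30 = 501 left.
July 2106 has 31 days: 501 − 31 = 470 left.
August 2106 has 31 days: 470 − 31 = 439 left.
September 2106 has 30 days: 439 − 30 = 409 left.
October 2106 has 31 days: 409 − 31 = 378 left.
November 2106 has 30 days: 378 − 30 = 348 left.
December 2106 has 31 days: 348 − 31 = 317 left.
January 2107 has 31 days: 317 − 31 = 286 left.
February 2107 has 28 days (2107 is not a leap year): 286 − 28 = 258 left.
March 2107 has 31 days: 258 − 31 = 227 left.
April 2107 has 30 days: 227 − 30 = 197 left.
May 2107 has 31 days: 197 − 31 = 166 left.
June 2107 has 30 days: 166 − 30 = 136 left.
July 2107 has 31 days: 136 − 31 = 105 left.
August 2107 has 31 days: 105 − 31 = 74 left.
September 2107 has 30 days: 74 − 30 = 44 left.
October 2107 has 31 days: 44 − 31 = 13 left.
13 days into November 2107 → November 13, 2107.
Counting back 15 weeks (= 105 days) from November 13, 2107:
Going back 13 days from November 13, 2107 reaches the end of the previous month; 105 − 13 = 92 left.
October 2107 has 31 days: 92 − 31 = 61 left.
September 2107 has 30 days: 61 − 30 = 31 left.
August 2107 has 31 days: 31 − 31 = 0 left.
July 2107 has 31 days; 31 − 0 = 31 → July 31, 2107.

July 31, 2107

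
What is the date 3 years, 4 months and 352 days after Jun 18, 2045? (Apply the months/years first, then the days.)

Advancing 3 years, 4 months and 352 days from June 18, 2045: first the month/year part, then the days.
+3 years → 2048; month 6 + 4 = 10 → October 2048.
Day 18 is valid in October, giving October 18, 2048.
Now add 352 days from October 18, 2048.
October has 31 days, so 31 − 18 = 13 days remain after October 18, 2048; 352 − 13 = 339 left.
November 2048 has 30 days: 339 − 30 = 309 left.
December 2048 has 31 days: 309 − 31 = 278 left.
January 2049 has 31 days: 278 − 31 = 247 left.
February 2049 has 28 days (2049 is not a leap year): 247 − 28 = 219 left.
March 2049 has 31 days: 219 − 31 = 188 left.
April 2049 has 30 days: 188 − 30 = 158 left.
May 2049 has 31 days: 158 − 31 = 127 left.
June 2049 has 30 days: 127 − 30 = 97 left.
July 2049 has 31 days: 97 − 31 = 66 left.
August 2049 has 31 days: 66 − 31 = 35 left.
September 2049 has 30 days: 35 − 30 = 5 left.
5 days into October 2049 → October 5, 2049.

October 5, 2049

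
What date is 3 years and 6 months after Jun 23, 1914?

Adding 3 years and 6 months from June 23, 1914.
+3 years → 1917; month 6 + 6 = 12 → December 1917.
Day 23 is valid in December, giving December 23, 1917.

December 23, 1917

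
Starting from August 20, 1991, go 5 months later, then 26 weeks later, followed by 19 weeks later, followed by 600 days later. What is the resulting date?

July 23, 1994

Counting forward 5 months from August 20, 1991:
month 8 + 5 = 13, which is month 1 of year 1992 → January 1992.
Day 20 is valid in January, giving January 20, 1992.
Counting forward 26 weeks (= 182 days) from January 20, 1992:
January has 31 days, so 31 − 20 = 11 days remain after January 20, 1992; 182 − 11 = 171 left.
February 1992 has 29 days (1992 is a leap year): 171 − 29 = 142 left.
March 1992 has 31 days: 142 − 31 = 111 left.
April 1992 has 30 days: 111 − 30 = 81 left.
May 1992 has 31 days: 81 − 31 = 50 left.
June 1992 has 30 days: 50 − 30 = 20 left.
20 days into July 1992 → July 20, 1992.
Adding 19 weeks (= 133 days) from July 20, 1992:
July has 31 days, so 31 − 20 = 11 days remain after July 20, 1992; 133 − 11 = 122 left.
August 1992 has 31 days: 122 − 31 = 91 left.
September 1992 has 30 days: 91 − 30 = 61 left.
October 1992 has 31 days: 61 − 31 = 30 left.
30 days into November 1992 → November 30, 1992.
Counting forward 600 days from November 30, 1992:
November has 30 days, so 30 − 30 = 0 days remain after November 30, 1992; 600 − 0 = 600 left.
December 1992 has 31 days: 600 − 31 = 569 left.
January 1993 has 31 days: 569 − 31 = 538 left.
February 1993 has 28 days (1993 is not a leap year): 538 − 28 = 510 left.
March 1993 has 31 days: 510 − 31 = 479 left.
April 1993 has 30 days: 479 − 30 = 449 left.
May 1993 has 31 days: 449 − 31 = 418 left.
June 1993 has 30 days: 418 − 30 = 388 left.
July 1993 has 31 days: 388 − 31 = 357 left.
August 1993 has 31 days: 357 − 31 = 326 left.
September 1993 has 30 days: 326 − 30 = 296 left.
October 1993 has 31 days: 296 − 31 = 265 left.
November 1993 has 30 days: 265 − 30 = 235 left.
December 1993 has 31 days: 235 − 31 = 204 left.
January 1994 has 31 days: 204 − 31 = 173 left.
February 1994 has 28 days (1994 is not a leap year): 173 − 28 = 145 left.
March 1994 has 31 days: 145 − 31 = 114 left.
April 1994 has 30 days: 114 − 30 = 84 left.
May 1994 has 31 days: 84 − 31 = 53 left.
June 1994 has 30 days: 53 − 30 = 23 left.
23 days into July 1994 → July 23, 1994.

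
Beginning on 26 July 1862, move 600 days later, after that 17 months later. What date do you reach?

August 17, 1865

Adding 600 days from July 26, 1862:
July has 31 days, so 31 − 26 = 5 days remain after July 26, 1862; 600 − 5 = 595 left.
August 1862 has 31 days: 595 − 31 = 564 left.
September 1862 has 30 days: 564 − 30 = 534 left.
October 1862 has 31 days: 534 − 31 = 503 left.
November 1862 has 30 days: 503 − 30 = 473 left.
December 1862 has 31 days: 473 − 31 = 442 left.
January 1863 has 31 days: 442 − 31 = 411 left.
February 1863 has 28 days (1863 is not a leap year): 411 − 28 = 383 left.
March 1863 has 31 days: 383 − 31 = 352 left.
April 1863 has 30 days: 352 − 30 = 322 left.
May 1863 has 31 days: 322 − 31 = 291 left.
June 1863 has 30 days: 291 − 30 = 261 left.
July 1863 has 31 days: 261 − 31 = 230 left.
August 1863 has 31 days: 230 − 31 = 199 left.
September 1863 has 30 days: 199 − 30 = 169 left.
October 1863 has 31 days: 169 − 31 = 138 left.
November 1863 has 30 days: 138 − 30 = 108 left.
December 1863 has 31 days: 108 − 31 = 77 left.
January 1864 has 31 days: 77 − 31 = 46 left.
February 1864 has 29 days (1864 is a leap year): 46 − 29 = 17 left.
17 days into March 1864 → March 17, 1864.
Adding 17 months from March 17, 1864:
month 3 + 17 = 20, which is month 8 of year 1865 → August 1865.
Day 17 is valid in August, giving August 17, 1865.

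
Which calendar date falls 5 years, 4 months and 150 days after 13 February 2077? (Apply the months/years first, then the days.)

November 10, 2082

Advancing 5 years, 4 months and 150 days from February 13, 2077: first the month/year part, then the days.
+5 years → 2082; month 2 + 4 = 6 → June 2082.
Day 13 is valid in June, giving June 13, 2082.
Now add 150 days from June 13, 2082.
June has 30 days, so 30 − 13 = 17 days remain after June 13, 2082; 150 − 17 = 133 left.
July 2082 has 31 days: 133 − 31 = 102 left.
August 2082 has 31 days: 102 − 31 = 71 left.
September 2082 has 30 days: 71 − 30 = 41 left.
October 2082 has 31 days: 41 − 31 = 10 left.
10 days into November 2082 → November 10, 2082.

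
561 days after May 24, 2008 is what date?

Adding 561 days from May 24, 2008.
May has 31 days, so 31 − 24 = 7 days remain after May 24, 2008; 561 − 7 = 554 left.
June 2008 has 30 days: 554 − 30 = 524 left.
July 2008 has 31 days: 524 − 31 = 493 left.
August 2008 has 31 days: 493 − 31 = 462 left.
September 2008 has 30 days: 462 − 30 = 432 left.
October 2008 has 31 days: 432 − 31 = 401 left.
November 2008 has 30 days: 401 − 30 = 371 left.
December 2008 has 31 days: 371 − 31 = 340 left.
January 2009 has 31 days: 340 − 31 = 309 left.
February 2009 has 28 days (2009 is not a leap year): 309 − 28 = 281 left.
March 2009 has 31 days: 281 − 31 = 250 left.
April 2009 has 30 days: 250 − 30 = 220 left.
May 2009 has 31 days: 220 − 31 = 189 left.
June 2009 has 30 days: 189 − 30 = 159 left.
July 2009 has 31 days: 159 − 31 = 128 left.
August 2009 has 31 days: 128 − 31 = 97 left.
September 2009 has 30 days: 97 − 30 = 67 left.
October 2009 has 31 days: 67 − 31 = 36 left.
November 2009 has 30 days: 36 − 30 = 6 left.
6 days into December 2009 → December 6, 2009.

December 6, 2009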